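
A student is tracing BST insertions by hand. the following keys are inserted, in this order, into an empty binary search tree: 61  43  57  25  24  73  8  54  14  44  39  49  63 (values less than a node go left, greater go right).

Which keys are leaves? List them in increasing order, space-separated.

14 39 49 63

61: root
43: left child of 61 (depth 1)
57: right child of 43 (depth 2)
25: left child of 43 (depth 2)
24: left child of 25 (depth 3)
73: right child of 61 (depth 1)
8: left child of 24 (depth 4)
54: left child of 57 (depth 3)
14: right child of 8 (depth 5)
44: left child of 54 (depth 4)
39: right child of 25 (depth 3)
49: right child of 44 (depth 5)
63: left child of 73 (depth 2)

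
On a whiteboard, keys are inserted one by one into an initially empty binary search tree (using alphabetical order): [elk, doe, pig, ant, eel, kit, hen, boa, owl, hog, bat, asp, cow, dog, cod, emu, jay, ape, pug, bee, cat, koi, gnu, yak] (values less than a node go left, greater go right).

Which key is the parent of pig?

Insert elk: tree is empty, so elk becomes the root.
Insert doe: doe < elk → go left. Place as left child of elk.
Insert pig: pig > elk → go right. Place as right child of elk.
Insert ant: ant < elk → go left; ant < doe → go left. Place as left child of doe.
Insert eel: eel < elk → go left; eel > doe → go right. Place as right child of doe.
Insert kit: kit > elk → go right; kit < pig → go left. Place as left child of pig.
Insert hen: hen > elk → go right; hen < pig → go left; hen < kit → go left. Place as left child of kit.
Insert boa: boa < elk → go left; boa < doe → go left; boa > ant → go right. Place as right child of ant.
Insert owl: owl > elk → go right; owl < pig → go left; owl > kit → go right. Place as right child of kit.
Insert hog: hog > elk → go right; hog < pig → go left; hog < kit → go left; hog > hen → go right. Place as right child of hen.
Insert bat: bat < elk → go left; bat < doe → go left; bat > ant → go right; bat < boa → go left. Place as left child of boa.
Insert asp: asp < elk → go left; asp < doe → go left; asp > ant → go right; asp < boa → go left; asp < bat → go left. Place as left child of bat.
Insert cow: cow < elk → go left; cow < doe → go left; cow > ant → go right; cow > boa → go right. Place as right child of boa.
Insert dog: dog < elk → go left; dog > doe → go right; dog < eel → go left. Place as left child of eel.
Insert cod: cod < elk → go left; cod < doe → go left; cod > ant → go right; cod > boa → go right; cod < cow → go left. Place as left child of cow.
Insert emu: emu > elk → go right; emu < pig → go left; emu < kit → go left; emu < hen → go left. Place as left child of hen.
Insert jay: jay > elk → go right; jay < pig → go left; jay < kit → go left; jay > hen → go right; jay > hog → go right. Place as right child of hog.
Insert ape: ape < elk → go left; ape < doe → go left; ape > ant → go right; ape < boa → go left; ape < bat → go left; ape < asp → go left. Place as left child of asp.
Insert pug: pug > elk → go right; pug > pig → go right. Place as right child of pig.
Insert bee: bee < elk → go left; bee < doe → go left; bee > ant → go right; bee < boa → go left; bee > bat → go right. Place as right child of bat.
Insert cat: cat < elk → go left; cat < doe → go left; cat > ant → go right; cat > boa → go right; cat < cow → go left; cat < cod → go left. Place as left child of cod.
Insert koi: koi > elk → go right; koi < pig → go left; koi > kit → go right; koi < owl → go left. Place as left child of owl.
Insert gnu: gnu > elk → go right; gnu < pig → go left; gnu < kit → go left; gnu < hen → go left; gnu > emu → go right. Place as right child of emu.
Insert yak: yak > elk → go right; yak > pig → go right; yak > pug → go right. Place as right child of pug.

elk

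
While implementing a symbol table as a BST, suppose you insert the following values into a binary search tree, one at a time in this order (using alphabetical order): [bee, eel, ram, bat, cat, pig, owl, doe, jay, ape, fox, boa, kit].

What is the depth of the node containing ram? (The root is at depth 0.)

Insert bee: tree is empty, so bee becomes the root.
Insert eel: eel > bee → go right. Place as right child of bee.
Insert ram: ram > bee → go right; ram > eel → go right. Place as right child of eel.
Insert bat: bat < bee → go left. Place as left child of bee.
Insert cat: cat > bee → go right; cat < eel → go left. Place as left child of eel.
Insert pig: pig > bee → go right; pig > eel → go right; pig < ram → go left. Place as left child of ram.
Insert owl: owl > bee → go right; owl > eel → go right; owl < ram → go left; owl < pig → go left. Place as left child of pig.
Insert doe: doe > bee → go right; doe < eel → go left; doe > cat → go right. Place as right child of cat.
Insert jay: jay > bee → go right; jay > eel → go right; jay < ram → go left; jay < pig → go left; jay < owl → go left. Place as left child of owl.
Insert ape: ape < bee → go left; ape < bat → go left. Place as left child of bat.
Insert fox: fox > bee → go right; fox > eel → go right; fox < ram → go left; fox < pig → go left; fox < owl → go left; fox < jay → go left. Place as left child of jay.
Insert boa: boa > bee → go right; boa < eel → go left; boa < cat → go left. Place as left child of cat.
Insert kit: kit > bee → go right; kit > eel → go right; kit < ram → go left; kit < pig → go left; kit < owl → go left; kit > jay → go right. Place as right child of jay.

Path to ram: bee → eel → ram, which is 2 edges.

2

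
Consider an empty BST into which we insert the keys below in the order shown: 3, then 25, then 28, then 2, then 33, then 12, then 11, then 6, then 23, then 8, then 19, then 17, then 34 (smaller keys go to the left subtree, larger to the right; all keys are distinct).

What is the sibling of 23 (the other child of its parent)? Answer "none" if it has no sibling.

Insert 3: tree is empty, so 3 becomes the root.
Insert 25: 25 > 3 → go right. Place as right child of 3.
Insert 28: 28 > 3 → go right; 28 > 25 → go right. Place as right child of 25.
Insert 2: 2 < 3 → go left. Place as left child of 3.
Insert 33: 33 > 3 → go right; 33 > 25 → go right; 33 > 28 → go right. Place as right child of 28.
Insert 12: 12 > 3 → go right; 12 < 25 → go left. Place as left child of 25.
Insert 11: 11 > 3 → go right; 11 < 25 → go left; 11 < 12 → go left. Place as left child of 12.
Insert 6: 6 > 3 → go right; 6 < 25 → go left; 6 < 12 → go left; 6 < 11 → go left. Place as left child of 11.
Insert 23: 23 > 3 → go right; 23 < 25 → go left; 23 > 12 → go right. Place as right child of 12.
Insert 8: 8 > 3 → go right; 8 < 25 → go left; 8 < 12 → go left; 8 < 11 → go left; 8 > 6 → go right. Place as right child of 6.
Insert 19: 19 > 3 → go right; 19 < 25 → go left; 19 > 12 → go right; 19 < 23 → go left. Place as left child of 23.
Insert 17: 17 > 3 → go right; 17 < 25 → go left; 17 > 12 → go right; 17 < 23 → go left; 17 < 19 → go left. Place as left child of 19.
Insert 34: 34 > 3 → go right; 34 > 25 → go right; 34 > 28 → go right; 34 > 33 → go right. Place as right child of 33.

23's parent is 12; the other child of 12 is 11.

11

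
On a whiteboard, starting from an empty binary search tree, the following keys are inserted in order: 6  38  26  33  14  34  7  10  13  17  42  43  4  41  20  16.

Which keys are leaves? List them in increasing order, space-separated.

Insert 6: tree is empty, so 6 becomes the root.
Insert 38: 38 > 6 → go right. Place as right child of 6.
Insert 26: 26 > 6 → go right; 26 < 38 → go left. Place as left child of 38.
Insert 33: 33 > 6 → go right; 33 < 38 → go left; 33 > 26 → go right. Place as right child of 26.
Insert 14: 14 > 6 → go right; 14 < 38 → go left; 14 < 26 → go left. Place as left child of 26.
Insert 34: 34 > 6 → go right; 34 < 38 → go left; 34 > 26 → go right; 34 > 33 → go right. Place as right child of 33.
Insert 7: 7 > 6 → go right; 7 < 38 → go left; 7 < 26 → go left; 7 < 14 → go left. Place as left child of 14.
Insert 10: 10 > 6 → go right; 10 < 38 → go left; 10 < 26 → go left; 10 < 14 → go left; 10 > 7 → go right. Place as right child of 7.
Insert 13: 13 > 6 → go right; 13 < 38 → go left; 13 < 26 → go left; 13 < 14 → go left; 13 > 7 → go right; 13 > 10 → go right. Place as right child of 10.
Insert 17: 17 > 6 → go right; 17 < 38 → go left; 17 < 26 → go left; 17 > 14 → go right. Place as right child of 14.
Insert 42: 42 > 6 → go right; 42 > 38 → go right. Place as right child of 38.
Insert 43: 43 > 6 → go right; 43 > 38 → go right; 43 > 42 → go right. Place as right child of 42.
Insert 4: 4 < 6 → go left. Place as left child of 6.
Insert 41: 41 > 6 → go right; 41 > 38 → go right; 41 < 42 → go left. Place as left child of 42.
Insert 20: 20 > 6 → go right; 20 < 38 → go left; 20 < 26 → go left; 20 > 14 → go right; 20 > 17 → go right. Place as right child of 17.
Insert 16: 16 > 6 → go right; 16 < 38 → go left; 16 < 26 → go left; 16 > 14 → go right; 16 < 17 → go left. Place as left child of 17.

4 13 16 20 34 41 43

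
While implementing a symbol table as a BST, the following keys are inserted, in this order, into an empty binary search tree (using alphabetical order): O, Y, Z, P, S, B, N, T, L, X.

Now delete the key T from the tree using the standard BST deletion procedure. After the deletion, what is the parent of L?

O: root
Y: right child of O (depth 1)
Z: right child of Y (depth 2)
P: left child of Y (depth 2)
S: right child of P (depth 3)
B: left child of O (depth 1)
N: right child of B (depth 2)
T: right child of S (depth 4)
L: left child of N (depth 3)
X: right child of T (depth 5)

Delete T (at most one child — splice it out).
After deletion, L's parent is N.

N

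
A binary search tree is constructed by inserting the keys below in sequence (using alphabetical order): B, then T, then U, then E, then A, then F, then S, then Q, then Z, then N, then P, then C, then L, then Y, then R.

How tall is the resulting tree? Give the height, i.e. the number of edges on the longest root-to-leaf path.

7

Resulting structure (node: left, right):
  B: L=A, R=T
  T: L=E, R=U
  U: L=–, R=Z
  E: L=C, R=F
  A: L=–, R=–
  F: L=–, R=S
  S: L=Q, R=–
  Q: L=N, R=R
  Z: L=Y, R=–
  N: L=L, R=P
  P: L=–, R=–
  C: L=–, R=–
  L: L=–, R=–
  Y: L=–, R=–
  R: L=–, R=–

The deepest node is P at depth 7.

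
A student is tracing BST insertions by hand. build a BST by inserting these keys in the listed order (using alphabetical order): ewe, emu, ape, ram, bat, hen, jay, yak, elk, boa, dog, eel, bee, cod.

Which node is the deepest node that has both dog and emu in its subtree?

ewe: root
emu: left child of ewe (depth 1)
ape: left child of emu (depth 2)
ram: right child of ewe (depth 1)
bat: right child of ape (depth 3)
hen: left child of ram (depth 2)
jay: right child of hen (depth 3)
yak: right child of ram (depth 2)
elk: right child of bat (depth 4)
boa: left child of elk (depth 5)
dog: right child of boa (depth 6)
eel: right child of dog (depth 7)
bee: left child of boa (depth 6)
cod: left child of dog (depth 7)

Path to dog: ewe → emu → ape → bat → elk → boa → dog
Path to emu: ewe → emu
emu lies on both paths and is an ancestor of the other node.

emu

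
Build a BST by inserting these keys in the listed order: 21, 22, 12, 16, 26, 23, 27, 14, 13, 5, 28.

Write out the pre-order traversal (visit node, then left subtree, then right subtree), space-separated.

21: root
22: right child of 21 (depth 1)
12: left child of 21 (depth 1)
16: right child of 12 (depth 2)
26: right child of 22 (depth 2)
23: left child of 26 (depth 3)
27: right child of 26 (depth 3)
14: left child of 16 (depth 3)
13: left child of 14 (depth 4)
5: left child of 12 (depth 2)
28: right child of 27 (depth 4)

21 12 5 16 14 13 22 26 23 27 28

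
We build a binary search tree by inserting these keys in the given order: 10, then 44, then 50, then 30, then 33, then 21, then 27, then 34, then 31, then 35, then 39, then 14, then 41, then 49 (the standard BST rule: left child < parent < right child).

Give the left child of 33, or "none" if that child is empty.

10: root
44: right child of 10 (depth 1)
50: right child of 44 (depth 2)
30: left child of 44 (depth 2)
33: right child of 30 (depth 3)
21: left child of 30 (depth 3)
27: right child of 21 (depth 4)
34: right child of 33 (depth 4)
31: left child of 33 (depth 4)
35: right child of 34 (depth 5)
39: right child of 35 (depth 6)
14: left child of 21 (depth 4)
41: right child of 39 (depth 7)
49: left child of 50 (depth 3)

31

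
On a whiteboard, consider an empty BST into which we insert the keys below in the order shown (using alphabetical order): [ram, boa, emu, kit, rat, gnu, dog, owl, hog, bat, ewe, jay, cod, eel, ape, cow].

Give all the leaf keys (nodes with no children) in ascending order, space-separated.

ape cow eel ewe jay owl rat

Insert ram: tree is empty, so ram becomes the root.
Insert boa: boa < ram → go left. Place as left child of ram.
Insert emu: emu < ram → go left; emu > boa → go right. Place as right child of boa.
Insert kit: kit < ram → go left; kit > boa → go right; kit > emu → go right. Place as right child of emu.
Insert rat: rat > ram → go right. Place as right child of ram.
Insert gnu: gnu < ram → go left; gnu > boa → go right; gnu > emu → go right; gnu < kit → go left. Place as left child of kit.
Insert dog: dog < ram → go left; dog > boa → go right; dog < emu → go left. Place as left child of emu.
Insert owl: owl < ram → go left; owl > boa → go right; owl > emu → go right; owl > kit → go right. Place as right child of kit.
Insert hog: hog < ram → go left; hog > boa → go right; hog > emu → go right; hog < kit → go left; hog > gnu → go right. Place as right child of gnu.
Insert bat: bat < ram → go left; bat < boa → go left. Place as left child of boa.
Insert ewe: ewe < ram → go left; ewe > boa → go right; ewe > emu → go right; ewe < kit → go left; ewe < gnu → go left. Place as left child of gnu.
Insert jay: jay < ram → go left; jay > boa → go right; jay > emu → go right; jay < kit → go left; jay > gnu → go right; jay > hog → go right. Place as right child of hog.
Insert cod: cod < ram → go left; cod > boa → go right; cod < emu → go left; cod < dog → go left. Place as left child of dog.
Insert eel: eel < ram → go left; eel > boa → go right; eel < emu → go left; eel > dog → go right. Place as right child of dog.
Insert ape: ape < ram → go left; ape < boa → go left; ape < bat → go left. Place as left child of bat.
Insert cow: cow < ram → go left; cow > boa → go right; cow < emu → go left; cow < dog → go left; cow > cod → go right. Place as right child of cod.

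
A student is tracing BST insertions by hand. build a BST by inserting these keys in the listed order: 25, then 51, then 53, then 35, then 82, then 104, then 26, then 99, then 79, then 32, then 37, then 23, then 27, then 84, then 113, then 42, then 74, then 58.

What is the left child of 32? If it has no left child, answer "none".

27

Insert 25: tree is empty, so 25 becomes the root.
Insert 51: 51 > 25 → go right. Place as right child of 25.
Insert 53: 53 > 25 → go right; 53 > 51 → go right. Place as right child of 51.
Insert 35: 35 > 25 → go right; 35 < 51 → go left. Place as left child of 51.
Insert 82: 82 > 25 → go right; 82 > 51 → go right; 82 > 53 → go right. Place as right child of 53.
Insert 104: 104 > 25 → go right; 104 > 51 → go right; 104 > 53 → go right; 104 > 82 → go right. Place as right child of 82.
Insert 26: 26 > 25 → go right; 26 < 51 → go left; 26 < 35 → go left. Place as left child of 35.
Insert 99: 99 > 25 → go right; 99 > 51 → go right; 99 > 53 → go right; 99 > 82 → go right; 99 < 104 → go left. Place as left child of 104.
Insert 79: 79 > 25 → go right; 79 > 51 → go right; 79 > 53 → go right; 79 < 82 → go left. Place as left child of 82.
Insert 32: 32 > 25 → go right; 32 < 51 → go left; 32 < 35 → go left; 32 > 26 → go right. Place as right child of 26.
Insert 37: 37 > 25 → go right; 37 < 51 → go left; 37 > 35 → go right. Place as right child of 35.
Insert 23: 23 < 25 → go left. Place as left child of 25.
Insert 27: 27 > 25 → go right; 27 < 51 → go left; 27 < 35 → go left; 27 > 26 → go right; 27 < 32 → go left. Place as left child of 32.
Insert 84: 84 > 25 → go right; 84 > 51 → go right; 84 > 53 → go right; 84 > 82 → go right; 84 < 104 → go left; 84 < 99 → go left. Place as left child of 99.
Insert 113: 113 > 25 → go right; 113 > 51 → go right; 113 > 53 → go right; 113 > 82 → go right; 113 > 104 → go right. Place as right child of 104.
Insert 42: 42 > 25 → go right; 42 < 51 → go left; 42 > 35 → go right; 42 > 37 → go right. Place as right child of 37.
Insert 74: 74 > 25 → go right; 74 > 51 → go right; 74 > 53 → go right; 74 < 82 → go left; 74 < 79 → go left. Place as left child of 79.
Insert 58: 58 > 25 → go right; 58 > 51 → go right; 58 > 53 → go right; 58 < 82 → go left; 58 < 79 → go left; 58 < 74 → go left. Place as left child of 74.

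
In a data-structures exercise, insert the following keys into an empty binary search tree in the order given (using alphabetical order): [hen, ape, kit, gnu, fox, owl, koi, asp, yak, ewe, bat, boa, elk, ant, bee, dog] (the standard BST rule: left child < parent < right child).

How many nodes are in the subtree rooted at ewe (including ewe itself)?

hen: root
ape: left child of hen (depth 1)
kit: right child of hen (depth 1)
gnu: right child of ape (depth 2)
fox: left child of gnu (depth 3)
owl: right child of kit (depth 2)
koi: left child of owl (depth 3)
asp: left child of fox (depth 4)
yak: right child of owl (depth 3)
ewe: right child of asp (depth 5)
bat: left child of ewe (depth 6)
boa: right child of bat (depth 7)
elk: right child of boa (depth 8)
ant: left child of ape (depth 2)
bee: left child of boa (depth 8)
dog: left child of elk (depth 9)

Subtree rooted at ewe contains: ewe, bat, boa, bee, elk, dog — 6 nodes.

6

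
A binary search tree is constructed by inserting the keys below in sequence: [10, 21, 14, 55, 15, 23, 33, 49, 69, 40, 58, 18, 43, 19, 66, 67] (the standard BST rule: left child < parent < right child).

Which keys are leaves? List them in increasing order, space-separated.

Insert 10: tree is empty, so 10 becomes the root.
Insert 21: 21 > 10 → go right. Place as right child of 10.
Insert 14: 14 > 10 → go right; 14 < 21 → go left. Place as left child of 21.
Insert 55: 55 > 10 → go right; 55 > 21 → go right. Place as right child of 21.
Insert 15: 15 > 10 → go right; 15 < 21 → go left; 15 > 14 → go right. Place as right child of 14.
Insert 23: 23 > 10 → go right; 23 > 21 → go right; 23 < 55 → go left. Place as left child of 55.
Insert 33: 33 > 10 → go right; 33 > 21 → go right; 33 < 55 → go left; 33 > 23 → go right. Place as right child of 23.
Insert 49: 49 > 10 → go right; 49 > 21 → go right; 49 < 55 → go left; 49 > 23 → go right; 49 > 33 → go right. Place as right child of 33.
Insert 69: 69 > 10 → go right; 69 > 21 → go right; 69 > 55 → go right. Place as right child of 55.
Insert 40: 40 > 10 → go right; 40 > 21 → go right; 40 < 55 → go left; 40 > 23 → go right; 40 > 33 → go right; 40 < 49 → go left. Place as left child of 49.
Insert 58: 58 > 10 → go right; 58 > 21 → go right; 58 > 55 → go right; 58 < 69 → go left. Place as left child of 69.
Insert 18: 18 > 10 → go right; 18 < 21 → go left; 18 > 14 → go right; 18 > 15 → go right. Place as right child of 15.
Insert 43: 43 > 10 → go right; 43 > 21 → go right; 43 < 55 → go left; 43 > 23 → go right; 43 > 33 → go right; 43 < 49 → go left; 43 > 40 → go right. Place as right child of 40.
Insert 19: 19 > 10 → go right; 19 < 21 → go left; 19 > 14 → go right; 19 > 15 → go right; 19 > 18 → go right. Place as right child of 18.
Insert 66: 66 > 10 → go right; 66 > 21 → go right; 66 > 55 → go right; 66 < 69 → go left; 66 > 58 → go right. Place as right child of 58.
Insert 67: 67 > 10 → go right; 67 > 21 → go right; 67 > 55 → go right; 67 < 69 → go left; 67 > 58 → go right; 67 > 66 → go right. Place as right child of 66.

19 43 67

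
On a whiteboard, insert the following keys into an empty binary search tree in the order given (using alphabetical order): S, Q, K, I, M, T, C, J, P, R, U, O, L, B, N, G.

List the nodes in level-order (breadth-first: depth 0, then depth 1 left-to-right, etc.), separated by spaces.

Insert S: tree is empty, so S becomes the root.
Insert Q: Q < S → go left. Place as left child of S.
Insert K: K < S → go left; K < Q → go left. Place as left child of Q.
Insert I: I < S → go left; I < Q → go left; I < K → go left. Place as left child of K.
Insert M: M < S → go left; M < Q → go left; M > K → go right. Place as right child of K.
Insert T: T > S → go right. Place as right child of S.
Insert C: C < S → go left; C < Q → go left; C < K → go left; C < I → go left. Place as left child of I.
Insert J: J < S → go left; J < Q → go left; J < K → go left; J > I → go right. Place as right child of I.
Insert P: P < S → go left; P < Q → go left; P > K → go right; P > M → go right. Place as right child of M.
Insert R: R < S → go left; R > Q → go right. Place as right child of Q.
Insert U: U > S → go right; U > T → go right. Place as right child of T.
Insert O: O < S → go left; O < Q → go left; O > K → go right; O > M → go right; O < P → go left. Place as left child of P.
Insert L: L < S → go left; L < Q → go left; L > K → go right; L < M → go left. Place as left child of M.
Insert B: B < S → go left; B < Q → go left; B < K → go left; B < I → go left; B < C → go left. Place as left child of C.
Insert N: N < S → go left; N < Q → go left; N > K → go right; N > M → go right; N < P → go left; N < O → go left. Place as left child of O.
Insert G: G < S → go left; G < Q → go left; G < K → go left; G < I → go left; G > C → go right. Place as right child of C.

S Q T K R U I M C J L P B G O N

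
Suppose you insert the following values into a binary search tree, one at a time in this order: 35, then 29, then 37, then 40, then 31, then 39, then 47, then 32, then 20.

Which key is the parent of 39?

Insert 35: tree is empty, so 35 becomes the root.
Insert 29: 29 < 35 → go left. Place as left child of 35.
Insert 37: 37 > 35 → go right. Place as right child of 35.
Insert 40: 40 > 35 → go right; 40 > 37 → go right. Place as right child of 37.
Insert 31: 31 < 35 → go left; 31 > 29 → go right. Place as right child of 29.
Insert 39: 39 > 35 → go right; 39 > 37 → go right; 39 < 40 → go left. Place as left child of 40.
Insert 47: 47 > 35 → go right; 47 > 37 → go right; 47 > 40 → go right. Place as right child of 40.
Insert 32: 32 < 35 → go left; 32 > 29 → go right; 32 > 31 → go right. Place as right child of 31.
Insert 20: 20 < 35 → go left; 20 < 29 → go left. Place as left child of 29.

40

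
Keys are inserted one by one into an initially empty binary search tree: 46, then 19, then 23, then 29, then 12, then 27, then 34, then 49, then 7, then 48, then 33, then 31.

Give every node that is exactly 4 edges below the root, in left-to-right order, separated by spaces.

Insert 46: tree is empty, so 46 becomes the root.
Insert 19: 19 < 46 → go left. Place as left child of 46.
Insert 23: 23 < 46 → go left; 23 > 19 → go right. Place as right child of 19.
Insert 29: 29 < 46 → go left; 29 > 19 → go right; 29 > 23 → go right. Place as right child of 23.
Insert 12: 12 < 46 → go left; 12 < 19 → go left. Place as left child of 19.
Insert 27: 27 < 46 → go left; 27 > 19 → go right; 27 > 23 → go right; 27 < 29 → go left. Place as left child of 29.
Insert 34: 34 < 46 → go left; 34 > 19 → go right; 34 > 23 → go right; 34 > 29 → go right. Place as right child of 29.
Insert 49: 49 > 46 → go right. Place as right child of 46.
Insert 7: 7 < 46 → go left; 7 < 19 → go left; 7 < 12 → go left. Place as left child of 12.
Insert 48: 48 > 46 → go right; 48 < 49 → go left. Place as left child of 49.
Insert 33: 33 < 46 → go left; 33 > 19 → go right; 33 > 23 → go right; 33 > 29 → go right; 33 < 34 → go left. Place as left child of 34.
Insert 31: 31 < 46 → go left; 31 > 19 → go right; 31 > 23 → go right; 31 > 29 → go right; 31 < 34 → go left; 31 < 33 → go left. Place as left child of 33.

27 34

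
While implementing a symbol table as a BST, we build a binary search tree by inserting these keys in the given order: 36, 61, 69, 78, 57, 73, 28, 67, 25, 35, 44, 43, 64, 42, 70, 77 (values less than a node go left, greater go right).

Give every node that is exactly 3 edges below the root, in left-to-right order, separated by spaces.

44 67 78

36: root
61: right child of 36 (depth 1)
69: right child of 61 (depth 2)
78: right child of 69 (depth 3)
57: left child of 61 (depth 2)
73: left child of 78 (depth 4)
28: left child of 36 (depth 1)
67: left child of 69 (depth 3)
25: left child of 28 (depth 2)
35: right child of 28 (depth 2)
44: left child of 57 (depth 3)
43: left child of 44 (depth 4)
64: left child of 67 (depth 4)
42: left child of 43 (depth 5)
70: left child of 73 (depth 5)
77: right child of 73 (depth 5)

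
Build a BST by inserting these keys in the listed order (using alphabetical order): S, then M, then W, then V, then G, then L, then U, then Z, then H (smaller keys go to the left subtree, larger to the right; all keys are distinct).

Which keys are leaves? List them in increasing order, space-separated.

H U Z

S: root
M: left child of S (depth 1)
W: right child of S (depth 1)
V: left child of W (depth 2)
G: left child of M (depth 2)
L: right child of G (depth 3)
U: left child of V (depth 3)
Z: right child of W (depth 2)
H: left child of L (depth 4)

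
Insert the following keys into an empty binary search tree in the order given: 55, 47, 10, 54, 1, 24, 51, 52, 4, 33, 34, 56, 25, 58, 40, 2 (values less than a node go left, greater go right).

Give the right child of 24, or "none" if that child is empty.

33

Resulting structure (node: left, right):
  55: L=47, R=56
  47: L=10, R=54
  10: L=1, R=24
  54: L=51, R=–
  1: L=–, R=4
  24: L=–, R=33
  51: L=–, R=52
  52: L=–, R=–
  4: L=2, R=–
  33: L=25, R=34
  34: L=–, R=40
  56: L=–, R=58
  25: L=–, R=–
  58: L=–, R=–
  40: L=–, R=–
  2: L=–, R=–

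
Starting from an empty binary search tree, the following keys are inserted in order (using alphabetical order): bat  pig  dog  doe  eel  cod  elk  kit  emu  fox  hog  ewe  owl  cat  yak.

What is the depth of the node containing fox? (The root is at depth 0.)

bat: root
pig: right child of bat (depth 1)
dog: left child of pig (depth 2)
doe: left child of dog (depth 3)
eel: right child of dog (depth 3)
cod: left child of doe (depth 4)
elk: right child of eel (depth 4)
kit: right child of elk (depth 5)
emu: left child of kit (depth 6)
fox: right child of emu (depth 7)
hog: right child of fox (depth 8)
ewe: left child of fox (depth 8)
owl: right child of kit (depth 6)
cat: left child of cod (depth 5)
yak: right child of pig (depth 2)

Path to fox: bat → pig → dog → eel → elk → kit → emu → fox, which is 7 edges.

7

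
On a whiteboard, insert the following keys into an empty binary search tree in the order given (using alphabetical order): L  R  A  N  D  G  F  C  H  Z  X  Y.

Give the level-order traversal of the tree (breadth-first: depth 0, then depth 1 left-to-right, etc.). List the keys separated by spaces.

Insert L: tree is empty, so L becomes the root.
Insert R: R > L → go right. Place as right child of L.
Insert A: A < L → go left. Place as left child of L.
Insert N: N > L → go right; N < R → go left. Place as left child of R.
Insert D: D < L → go left; D > A → go right. Place as right child of A.
Insert G: G < L → go left; G > A → go right; G > D → go right. Place as right child of D.
Insert F: F < L → go left; F > A → go right; F > D → go right; F < G → go left. Place as left child of G.
Insert C: C < L → go left; C > A → go right; C < D → go left. Place as left child of D.
Insert H: H < L → go left; H > A → go right; H > D → go right; H > G → go right. Place as right child of G.
Insert Z: Z > L → go right; Z > R → go right. Place as right child of R.
Insert X: X > L → go right; X > R → go right; X < Z → go left. Place as left child of Z.
Insert Y: Y > L → go right; Y > R → go right; Y < Z → go left; Y > X → go right. Place as right child of X.

L A R D N Z C G X F H Y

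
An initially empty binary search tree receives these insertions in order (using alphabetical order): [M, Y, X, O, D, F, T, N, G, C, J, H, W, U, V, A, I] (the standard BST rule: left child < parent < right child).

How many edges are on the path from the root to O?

3

Resulting structure (node: left, right):
  M: L=D, R=Y
  Y: L=X, R=–
  X: L=O, R=–
  O: L=N, R=T
  D: L=C, R=F
  F: L=–, R=G
  T: L=–, R=W
  N: L=–, R=–
  G: L=–, R=J
  C: L=A, R=–
  J: L=H, R=–
  H: L=–, R=I
  W: L=U, R=–
  U: L=–, R=V
  V: L=–, R=–
  A: L=–, R=–
  I: L=–, R=–

Path to O: M → Y → X → O, which is 3 edges.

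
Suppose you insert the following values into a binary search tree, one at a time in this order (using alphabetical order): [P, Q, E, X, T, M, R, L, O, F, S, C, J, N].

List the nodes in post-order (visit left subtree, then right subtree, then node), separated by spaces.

P: root
Q: right child of P (depth 1)
E: left child of P (depth 1)
X: right child of Q (depth 2)
T: left child of X (depth 3)
M: right child of E (depth 2)
R: left child of T (depth 4)
L: left child of M (depth 3)
O: right child of M (depth 3)
F: left child of L (depth 4)
S: right child of R (depth 5)
C: left child of E (depth 2)
J: right child of F (depth 5)
N: left child of O (depth 4)

C J F L N O M E S R T X Q P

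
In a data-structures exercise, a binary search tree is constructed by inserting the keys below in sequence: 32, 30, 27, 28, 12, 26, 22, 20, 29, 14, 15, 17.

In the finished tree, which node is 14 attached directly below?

20

Insert 32: tree is empty, so 32 becomes the root.
Insert 30: 30 < 32 → go left. Place as left child of 32.
Insert 27: 27 < 32 → go left; 27 < 30 → go left. Place as left child of 30.
Insert 28: 28 < 32 → go left; 28 < 30 → go left; 28 > 27 → go right. Place as right child of 27.
Insert 12: 12 < 32 → go left; 12 < 30 → go left; 12 < 27 → go left. Place as left child of 27.
Insert 26: 26 < 32 → go left; 26 < 30 → go left; 26 < 27 → go left; 26 > 12 → go right. Place as right child of 12.
Insert 22: 22 < 32 → go left; 22 < 30 → go left; 22 < 27 → go left; 22 > 12 → go right; 22 < 26 → go left. Place as left child of 26.
Insert 20: 20 < 32 → go left; 20 < 30 → go left; 20 < 27 → go left; 20 > 12 → go right; 20 < 26 → go left; 20 < 22 → go left. Place as left child of 22.
Insert 29: 29 < 32 → go left; 29 < 30 → go left; 29 > 27 → go right; 29 > 28 → go right. Place as right child of 28.
Insert 14: 14 < 32 → go left; 14 < 30 → go left; 14 < 27 → go left; 14 > 12 → go right; 14 < 26 → go left; 14 < 22 → go left; 14 < 20 → go left. Place as left child of 20.
Insert 15: 15 < 32 → go left; 15 < 30 → go left; 15 < 27 → go left; 15 > 12 → go right; 15 < 26 → go left; 15 < 22 → go left; 15 < 20 → go left; 15 > 14 → go right. Place as right child of 14.
Insert 17: 17 < 32 → go left; 17 < 30 → go left; 17 < 27 → go left; 17 > 12 → go right; 17 < 26 → go left; 17 < 22 → go left; 17 < 20 → go left; 17 > 14 → go right; 17 > 15 → go right. Place as right child of 15.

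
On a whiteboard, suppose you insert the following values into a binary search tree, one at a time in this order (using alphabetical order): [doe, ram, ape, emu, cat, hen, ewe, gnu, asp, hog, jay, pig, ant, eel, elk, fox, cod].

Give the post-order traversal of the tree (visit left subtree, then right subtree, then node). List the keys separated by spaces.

Insert doe: tree is empty, so doe becomes the root.
Insert ram: ram > doe → go right. Place as right child of doe.
Insert ape: ape < doe → go left. Place as left child of doe.
Insert emu: emu > doe → go right; emu < ram → go left. Place as left child of ram.
Insert cat: cat < doe → go left; cat > ape → go right. Place as right child of ape.
Insert hen: hen > doe → go right; hen < ram → go left; hen > emu → go right. Place as right child of emu.
Insert ewe: ewe > doe → go right; ewe < ram → go left; ewe > emu → go right; ewe < hen → go left. Place as left child of hen.
Insert gnu: gnu > doe → go right; gnu < ram → go left; gnu > emu → go right; gnu < hen → go left; gnu > ewe → go right. Place as right child of ewe.
Insert asp: asp < doe → go left; asp > ape → go right; asp < cat → go left. Place as left child of cat.
Insert hog: hog > doe → go right; hog < ram → go left; hog > emu → go right; hog > hen → go right. Place as right child of hen.
Insert jay: jay > doe → go right; jay < ram → go left; jay > emu → go right; jay > hen → go right; jay > hog → go right. Place as right child of hog.
Insert pig: pig > doe → go right; pig < ram → go left; pig > emu → go right; pig > hen → go right; pig > hog → go right; pig > jay → go right. Place as right child of jay.
Insert ant: ant < doe → go left; ant < ape → go left. Place as left child of ape.
Insert eel: eel > doe → go right; eel < ram → go left; eel < emu → go left. Place as left child of emu.
Insert elk: elk > doe → go right; elk < ram → go left; elk < emu → go left; elk > eel → go right. Place as right child of eel.
Insert fox: fox > doe → go right; fox < ram → go left; fox > emu → go right; fox < hen → go left; fox > ewe → go right; fox < gnu → go left. Place as left child of gnu.
Insert cod: cod < doe → go left; cod > ape → go right; cod > cat → go right. Place as right child of cat.

ant asp cod cat ape elk eel fox gnu ewe pig jay hog hen emu ram doe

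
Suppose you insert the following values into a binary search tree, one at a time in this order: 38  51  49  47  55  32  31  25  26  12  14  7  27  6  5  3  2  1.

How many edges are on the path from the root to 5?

7

38: root
51: right child of 38 (depth 1)
49: left child of 51 (depth 2)
47: left child of 49 (depth 3)
55: right child of 51 (depth 2)
32: left child of 38 (depth 1)
31: left child of 32 (depth 2)
25: left child of 31 (depth 3)
26: right child of 25 (depth 4)
12: left child of 25 (depth 4)
14: right child of 12 (depth 5)
7: left child of 12 (depth 5)
27: right child of 26 (depth 5)
6: left child of 7 (depth 6)
5: left child of 6 (depth 7)
3: left child of 5 (depth 8)
2: left child of 3 (depth 9)
1: left child of 2 (depth 10)

Path to 5: 38 → 32 → 31 → 25 → 12 → 7 → 6 → 5, which is 7 edges.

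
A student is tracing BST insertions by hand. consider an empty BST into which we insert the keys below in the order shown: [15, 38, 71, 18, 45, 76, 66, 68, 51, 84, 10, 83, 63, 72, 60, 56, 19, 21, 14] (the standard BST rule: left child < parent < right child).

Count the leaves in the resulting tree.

6

Insert 15: tree is empty, so 15 becomes the root.
Insert 38: 38 > 15 → go right. Place as right child of 15.
Insert 71: 71 > 15 → go right; 71 > 38 → go right. Place as right child of 38.
Insert 18: 18 > 15 → go right; 18 < 38 → go left. Place as left child of 38.
Insert 45: 45 > 15 → go right; 45 > 38 → go right; 45 < 71 → go left. Place as left child of 71.
Insert 76: 76 > 15 → go right; 76 > 38 → go right; 76 > 71 → go right. Place as right child of 71.
Insert 66: 66 > 15 → go right; 66 > 38 → go right; 66 < 71 → go left; 66 > 45 → go right. Place as right child of 45.
Insert 68: 68 > 15 → go right; 68 > 38 → go right; 68 < 71 → go left; 68 > 45 → go right; 68 > 66 → go right. Place as right child of 66.
Insert 51: 51 > 15 → go right; 51 > 38 → go right; 51 < 71 → go left; 51 > 45 → go right; 51 < 66 → go left. Place as left child of 66.
Insert 84: 84 > 15 → go right; 84 > 38 → go right; 84 > 71 → go right; 84 > 76 → go right. Place as right child of 76.
Insert 10: 10 < 15 → go left. Place as left child of 15.
Insert 83: 83 > 15 → go right; 83 > 38 → go right; 83 > 71 → go right; 83 > 76 → go right; 83 < 84 → go left. Place as left child of 84.
Insert 63: 63 > 15 → go right; 63 > 38 → go right; 63 < 71 → go left; 63 > 45 → go right; 63 < 66 → go left; 63 > 51 → go right. Place as right child of 51.
Insert 72: 72 > 15 → go right; 72 > 38 → go right; 72 > 71 → go right; 72 < 76 → go left. Place as left child of 76.
Insert 60: 60 > 15 → go right; 60 > 38 → go right; 60 < 71 → go left; 60 > 45 → go right; 60 < 66 → go left; 60 > 51 → go right; 60 < 63 → go left. Place as left child of 63.
Insert 56: 56 > 15 → go right; 56 > 38 → go right; 56 < 71 → go left; 56 > 45 → go right; 56 < 66 → go left; 56 > 51 → go right; 56 < 63 → go left; 56 < 60 → go left. Place as left child of 60.
Insert 19: 19 > 15 → go right; 19 < 38 → go left; 19 > 18 → go right. Place as right child of 18.
Insert 21: 21 > 15 → go right; 21 < 38 → go left; 21 > 18 → go right; 21 > 19 → go right. Place as right child of 19.
Insert 14: 14 < 15 → go left; 14 > 10 → go right. Place as right child of 10.

Leaves: 14, 21, 56, 68, 72, 83 — 6 in total.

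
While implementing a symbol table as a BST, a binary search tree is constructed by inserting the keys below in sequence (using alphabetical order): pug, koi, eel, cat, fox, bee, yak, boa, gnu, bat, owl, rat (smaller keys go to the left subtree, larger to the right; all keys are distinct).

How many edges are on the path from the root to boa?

Insert pug: tree is empty, so pug becomes the root.
Insert koi: koi < pug → go left. Place as left child of pug.
Insert eel: eel < pug → go left; eel < koi → go left. Place as left child of koi.
Insert cat: cat < pug → go left; cat < koi → go left; cat < eel → go left. Place as left child of eel.
Insert fox: fox < pug → go left; fox < koi → go left; fox > eel → go right. Place as right child of eel.
Insert bee: bee < pug → go left; bee < koi → go left; bee < eel → go left; bee < cat → go left. Place as left child of cat.
Insert yak: yak > pug → go right. Place as right child of pug.
Insert boa: boa < pug → go left; boa < koi → go left; boa < eel → go left; boa < cat → go left; boa > bee → go right. Place as right child of bee.
Insert gnu: gnu < pug → go left; gnu < koi → go left; gnu > eel → go right; gnu > fox → go right. Place as right child of fox.
Insert bat: bat < pug → go left; bat < koi → go left; bat < eel → go left; bat < cat → go left; bat < bee → go left. Place as left child of bee.
Insert owl: owl < pug → go left; owl > koi → go right. Place as right child of koi.
Insert rat: rat > pug → go right; rat < yak → go left. Place as left child of yak.

Path to boa: pug → koi → eel → cat → bee → boa, which is 5 edges.

5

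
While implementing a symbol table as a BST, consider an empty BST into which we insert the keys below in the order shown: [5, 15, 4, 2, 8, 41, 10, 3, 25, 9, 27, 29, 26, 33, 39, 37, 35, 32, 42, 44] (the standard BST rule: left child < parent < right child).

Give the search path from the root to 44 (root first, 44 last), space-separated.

5: root
15: right child of 5 (depth 1)
4: left child of 5 (depth 1)
2: left child of 4 (depth 2)
8: left child of 15 (depth 2)
41: right child of 15 (depth 2)
10: right child of 8 (depth 3)
3: right child of 2 (depth 3)
25: left child of 41 (depth 3)
9: left child of 10 (depth 4)
27: right child of 25 (depth 4)
29: right child of 27 (depth 5)
26: left child of 27 (depth 5)
33: right child of 29 (depth 6)
39: right child of 33 (depth 7)
37: left child of 39 (depth 8)
35: left child of 37 (depth 9)
32: left child of 33 (depth 7)
42: right child of 41 (depth 3)
44: right child of 42 (depth 4)

5 15 41 42 44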